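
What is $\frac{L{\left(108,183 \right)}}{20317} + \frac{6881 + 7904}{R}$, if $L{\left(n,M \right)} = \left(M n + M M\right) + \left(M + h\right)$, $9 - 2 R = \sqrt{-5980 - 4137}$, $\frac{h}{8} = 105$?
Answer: $\frac{2980234929}{103596383} + \frac{14785 i \sqrt{10117}}{5099} \approx 28.768 + 291.65 i$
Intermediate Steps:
$h = 840$ ($h = 8 \cdot 105 = 840$)
$R = \frac{9}{2} - \frac{i \sqrt{10117}}{2}$ ($R = \frac{9}{2} - \frac{\sqrt{-5980 - 4137}}{2} = \frac{9}{2} - \frac{\sqrt{-10117}}{2} = \frac{9}{2} - \frac{i \sqrt{10117}}{2} \approx 4.5 - 50.292 i$)
$L{\left(n,M \right)} = 840 + M + M^{2} + M n$ ($L{\left(n,M \right)} = \left(M n + M M\right) + \left(M + 840\right) = \left(M n + M^{2}\right) + \left(840 + M\right) = \left(M^{2} + M n\right) + \left(840 + M\right) = 840 + M + M^{2} + M n$)
$\frac{L{\left(108,183 \right)}}{20317} + \frac{6881 + 7904}{R} = \frac{840 + 183 + 183^{2} + 183 \cdot 108}{20317} + \frac{6881 + 7904}{\frac{9}{2} - \frac{i \sqrt{10117}}{2}} = \left(840 + 183 + 33489 + 19764\right) \frac{1}{20317} + \frac{14785}{\frac{9}{2} - \frac{i \sqrt{10117}}{2}} = 54276 \cdot \frac{1}{20317} + \frac{14785}{\frac{9}{2} - \frac{i \sqrt{10117}}{2}} = \frac{54276}{20317} + \frac{14785}{\frac{9}{2} - \frac{i \sqrt{10117}}{2}}$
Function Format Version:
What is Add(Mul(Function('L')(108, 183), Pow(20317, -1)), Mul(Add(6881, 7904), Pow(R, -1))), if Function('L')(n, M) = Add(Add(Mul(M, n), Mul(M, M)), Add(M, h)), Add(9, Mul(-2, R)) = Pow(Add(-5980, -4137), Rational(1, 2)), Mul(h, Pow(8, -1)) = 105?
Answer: Add(Rational(2980234929, 103596383), Mul(Rational(14785, 5099), I, Pow(10117, Rational(1, 2)))) ≈ Add(28.768, Mul(291.65, I))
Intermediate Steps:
h = 840 (h = Mul(8, 105) = 840)
R = Add(Rational(9, 2), Mul(Rational(-1, 2), I, Pow(10117, Rational(1, 2)))) (R = Add(Rational(9, 2), Mul(Rational(-1, 2), Pow(Add(-5980, -4137), Rational(1, 2)))) = Add(Rational(9, 2), Mul(Rational(-1, 2), Pow(-10117, Rational(1, 2)))) = Add(Rational(9, 2), Mul(Rational(-1, 2), Mul(I, Pow(10117, Rational(1, 2))))) = Add(Rational(9, 2), Mul(Rational(-1, 2), I, Pow(10117, Rational(1, 2)))) ≈ Add(4.5000, Mul(-50.292, I)))
Function('L')(n, M) = Add(840, M, Pow(M, 2), Mul(M, n)) (Function('L')(n, M) = Add(Add(Mul(M, n), Mul(M, M)), Add(M, 840)) = Add(Add(Mul(M, n), Pow(M, 2)), Add(840, M)) = Add(Add(Pow(M, 2), Mul(M, n)), Add(840, M)) = Add(840, M, Pow(M, 2), Mul(M, n)))
Add(Mul(Function('L')(108, 183), Pow(20317, -1)), Mul(Add(6881, 7904), Pow(R, -1))) = Add(Mul(Add(840, 183, Pow(183, 2), Mul(183, 108)), Pow(20317, -1)), Mul(Add(6881, 7904), Pow(Add(Rational(9, 2), Mul(Rational(-1, 2), I, Pow(10117, Rational(1, 2)))), -1))) = Add(Mul(Add(840, 183, 33489, 19764), Rational(1, 20317)), Mul(14785, Pow(Add(Rational(9, 2), Mul(Rational(-1, 2), I, Pow(10117, Rational(1, 2)))), -1))) = Add(Mul(54276, Rational(1, 20317)), Mul(14785, Pow(Add(Rational(9, 2), Mul(Rational(-1, 2), I, Pow(10117, Rational(1, 2)))), -1))) = Add(Rational(54276, 20317), Mul(14785, Pow(Add(Rational(9, 2), Mul(Rational(-1, 2), I, Pow(10117, Rational(1, 2)))), -1)))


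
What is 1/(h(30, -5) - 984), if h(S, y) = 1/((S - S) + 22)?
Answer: -22/21647 ≈ -0.0010163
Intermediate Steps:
h(S, y) = 1/22 (h(S, y) = 1/(0 + 22) = 1/22)
1/(h(30, -5) - 984) = 1/(1/22 - 984) = 1/(-21647/22) = -22/21647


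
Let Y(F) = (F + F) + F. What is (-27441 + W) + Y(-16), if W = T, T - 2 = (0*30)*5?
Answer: -27487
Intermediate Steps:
T = 2 (T = 2 + (0*30)*5 = 2 + 0*5 = 2 + 0 = 2)
W = 2
Y(F) = 3*F (Y(F) = 2*F + F = 3*F)
(-27441 + W) + Y(-16) = (-27441 + 2) + 3*(-16) = -27439 - 48 = -27487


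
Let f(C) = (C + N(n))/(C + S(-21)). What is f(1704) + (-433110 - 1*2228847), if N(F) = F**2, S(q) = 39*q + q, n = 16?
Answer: -287491111/108 ≈ -2.6620e+6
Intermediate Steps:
S(q) = 40*q
f(C) = (256 + C)/(-840 + C) (f(C) = (C + 16**2)/(C + 40*(-21)) = (C + 256)/(C - 840) = (256 + C)/(-840 + C))
f(1704) + (-433110 - 1*2228847) = (256 + 1704)/(-840 + 1704) + (-433110 - 1*2228847) = 1960/864 + (-433110 - 2228847) = (1/864)*1960 - 2661957 = 245/108 - 2661957 = -287491111/108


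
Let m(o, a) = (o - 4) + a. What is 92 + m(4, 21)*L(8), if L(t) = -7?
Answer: -55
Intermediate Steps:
m(o, a) = -4 + a + o (m(o, a) = (-4 + o) + a = -4 + a + o)
92 + m(4, 21)*L(8) = 92 + (-4 + 21 + 4)*(-7) = 92 + 21*(-7) = 92 - 147 = -55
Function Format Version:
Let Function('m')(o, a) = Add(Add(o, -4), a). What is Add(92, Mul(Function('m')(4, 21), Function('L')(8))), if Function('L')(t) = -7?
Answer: -55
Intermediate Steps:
Function('m')(o, a) = Add(-4, a, o) (Function('m')(o, a) = Add(Add(-4, o), a) = Add(-4, a, o))
Add(92, Mul(Function('m')(4, 21), Function('L')(8))) = Add(92, Mul(Add(-4, 21, 4), -7)) = Add(92, Mul(21, -7)) = Add(92, -147) = -55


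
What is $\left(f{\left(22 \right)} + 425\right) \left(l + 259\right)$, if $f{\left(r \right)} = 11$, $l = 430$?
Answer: $300404$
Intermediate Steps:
$\left(f{\left(22 \right)} + 425\right) \left(l + 259\right) = \left(11 + 425\right) \left(430 + 259\right) = 436 \cdot 689 = 300404$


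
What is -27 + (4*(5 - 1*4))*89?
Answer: 329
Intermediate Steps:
-27 + (4*(5 - 1*4))*89 = -27 + (4*(5 - 4))*89 = -27 + (4*1)*89 = -27 + 4*89 = -27 + 356 = 329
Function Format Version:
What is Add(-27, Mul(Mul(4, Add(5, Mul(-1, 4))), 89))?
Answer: 329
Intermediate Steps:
Add(-27, Mul(Mul(4, Add(5, Mul(-1, 4))), 89)) = Add(-27, Mul(Mul(4, Add(5, -4)), 89)) = Add(-27, Mul(Mul(4, 1), 89)) = Add(-27, Mul(4, 89)) = Add(-27, 356) = 329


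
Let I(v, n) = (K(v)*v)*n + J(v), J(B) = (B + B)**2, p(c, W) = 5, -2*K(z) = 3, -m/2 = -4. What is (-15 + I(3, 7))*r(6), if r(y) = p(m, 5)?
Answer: -105/2 ≈ -52.500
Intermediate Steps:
m = 8 (m = -2*(-4) = 8)
K(z) = -3/2 (K(z) = -1/2*3 = -3/2)
J(B) = 4*B**2 (J(B) = (2*B)**2 = 4*B**2)
I(v, n) = 4*v**2 - 3*n*v/2 (I(v, n) = (-3*v/2)*n + 4*v**2 = -3*n*v/2 + 4*v**2 = 4*v**2 - 3*n*v/2)
r(y) = 5
(-15 + I(3, 7))*r(6) = (-15 + (1/2)*3*(-3*7 + 8*3))*5 = (-15 + (1/2)*3*(-21 + 24))*5 = (-15 + (1/2)*3*3)*5 = (-15 + 9/2)*5 = -21/2*5 = -105/2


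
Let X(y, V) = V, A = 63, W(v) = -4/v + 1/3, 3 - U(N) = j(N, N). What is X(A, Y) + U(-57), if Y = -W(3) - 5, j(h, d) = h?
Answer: 56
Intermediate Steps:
U(N) = 3 - N
W(v) = ⅓ - 4/v (W(v) = -4/v + 1*(⅓) = -4/v + ⅓ = ⅓ - 4/v)
Y = -4 (Y = -(-12 + 3)/(3*3) - 5 = -(-9)/(3*3) - 5 = -1*(-1) - 5 = 1 - 5 = -4)
X(A, Y) + U(-57) = -4 + (3 - 1*(-57)) = -4 + (3 + 57) = -4 + 60 = 56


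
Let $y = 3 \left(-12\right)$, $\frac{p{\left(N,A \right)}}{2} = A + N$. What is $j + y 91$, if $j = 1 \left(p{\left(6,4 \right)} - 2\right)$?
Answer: $-3258$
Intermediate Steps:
$p{\left(N,A \right)} = 2 A + 2 N$ ($p{\left(N,A \right)} = 2 \left(A + N\right) = 2 A + 2 N$)
$y = -36$
$j = 18$ ($j = 1 \left(\left(2 \cdot 4 + 2 \cdot 6\right) - 2\right) = 1 \left(\left(8 + 12\right) - 2\right) = 1 \left(20 - 2\right) = 1 \cdot 18 = 18$)
$j + y 91 = 18 - 3276 = -3258$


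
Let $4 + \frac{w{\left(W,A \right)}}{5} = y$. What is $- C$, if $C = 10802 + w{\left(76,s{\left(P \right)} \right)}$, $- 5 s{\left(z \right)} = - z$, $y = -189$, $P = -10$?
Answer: $-9837$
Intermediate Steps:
$s{\left(z \right)} = \frac{z}{5}$ ($s{\left(z \right)} = - \frac{\left(-1\right) z}{5} = \frac{z}{5}$)
$w{\left(W,A \right)} = -965$ ($w{\left(W,A \right)} = -20 + 5 \left(-189\right) = -20 - 945 = -965$)
$C = 9837$ ($C = 10802 - 965 = 9837$)
$- C = \left(-1\right) 9837 = -9837$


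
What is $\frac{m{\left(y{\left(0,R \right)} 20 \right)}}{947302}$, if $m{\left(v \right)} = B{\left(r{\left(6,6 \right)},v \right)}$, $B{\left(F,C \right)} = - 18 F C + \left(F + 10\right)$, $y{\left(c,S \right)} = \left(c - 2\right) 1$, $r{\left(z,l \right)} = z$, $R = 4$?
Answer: $\frac{2168}{473651} \approx 0.0045772$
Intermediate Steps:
$y{\left(c,S \right)} = -2 + c$ ($y{\left(c,S \right)} = \left(-2 + c\right) 1 = -2 + c$)
$B{\left(F,C \right)} = 10 + F - 18 C F$ ($B{\left(F,C \right)} = - 18 C F + \left(10 + F\right) = 10 + F - 18 C F$)
$m{\left(v \right)} = 16 - 108 v$ ($m{\left(v \right)} = 10 + 6 - 18 v 6 = 10 + 6 - 108 v = 16 - 108 v$)
$\frac{m{\left(y{\left(0,R \right)} 20 \right)}}{947302} = \frac{16 - 108 \left(-2 + 0\right) 20}{947302} = \left(16 - 108 \left(\left(-2\right) 20\right)\right) \frac{1}{947302} = \left(16 - -4320\right) \frac{1}{947302} = \left(16 + 4320\right) \frac{1}{947302} = 4336 \cdot \frac{1}{947302} = \frac{2168}{473651}$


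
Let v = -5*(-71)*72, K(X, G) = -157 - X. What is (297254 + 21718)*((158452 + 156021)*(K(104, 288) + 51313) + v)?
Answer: 5120936342731632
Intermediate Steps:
v = 25560 (v = 355*72 = 25560)
(297254 + 21718)*((158452 + 156021)*(K(104, 288) + 51313) + v) = (297254 + 21718)*((158452 + 156021)*((-157 - 1*104) + 51313) + 25560) = 318972*(314473*((-157 - 104) + 51313) + 25560) = 318972*(314473*(-261 + 51313) + 25560) = 318972*(314473*51052 + 25560) = 318972*(16054475596 + 25560) = 318972*16054501156 = 5120936342731632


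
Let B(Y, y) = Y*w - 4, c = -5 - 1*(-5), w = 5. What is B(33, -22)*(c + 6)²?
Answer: 5796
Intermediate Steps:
c = 0 (c = -5 + 5 = 0)
B(Y, y) = -4 + 5*Y (B(Y, y) = Y*5 - 4 = 5*Y - 4 = -4 + 5*Y)
B(33, -22)*(c + 6)² = (-4 + 5*33)*(0 + 6)² = (-4 + 165)*6² = 161*36 = 5796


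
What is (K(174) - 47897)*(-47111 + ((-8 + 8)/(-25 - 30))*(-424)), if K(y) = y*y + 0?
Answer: 830142931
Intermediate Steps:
K(y) = y² (K(y) = y² + 0 = y²)
(K(174) - 47897)*(-47111 + ((-8 + 8)/(-25 - 30))*(-424)) = (174² - 47897)*(-47111 + ((-8 + 8)/(-25 - 30))*(-424)) = (30276 - 47897)*(-47111 + (0/(-55))*(-424)) = -17621*(-47111 + (0*(-1/55))*(-424)) = -17621*(-47111 + 0*(-424)) = -17621*(-47111 + 0) = -17621*(-47111) = 830142931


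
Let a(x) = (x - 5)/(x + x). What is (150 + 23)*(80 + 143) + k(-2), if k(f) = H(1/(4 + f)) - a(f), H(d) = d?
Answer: 154311/4 ≈ 38578.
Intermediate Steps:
a(x) = (-5 + x)/(2*x) (a(x) = (-5 + x)/((2*x)) = (-5 + x)*(1/(2*x)) = (-5 + x)/(2*x))
k(f) = 1/(4 + f) - (-5 + f)/(2*f)
(150 + 23)*(80 + 143) + k(-2) = (150 + 23)*(80 + 143) + (½)*(20 - 1*(-2)² + 3*(-2))/(-2*(4 - 2)) = 173*223 + (½)*(-½)*(20 - 1*4 - 6)/2 = 38579 + (½)*(-½)*(½)*(20 - 4 - 6) = 38579 + (½)*(-½)*(½)*10 = 38579 - 5/4 = 154311/4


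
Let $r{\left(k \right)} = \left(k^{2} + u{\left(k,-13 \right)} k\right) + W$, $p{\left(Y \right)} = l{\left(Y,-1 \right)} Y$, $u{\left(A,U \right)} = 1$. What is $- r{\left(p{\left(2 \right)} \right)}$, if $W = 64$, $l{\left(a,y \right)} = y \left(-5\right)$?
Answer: $-174$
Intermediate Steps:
$l{\left(a,y \right)} = - 5 y$
$p{\left(Y \right)} = 5 Y$ ($p{\left(Y \right)} = \left(-5\right) \left(-1\right) Y = 5 Y$)
$r{\left(k \right)} = 64 + k + k^{2}$ ($r{\left(k \right)} = \left(k^{2} + 1 k\right) + 64 = \left(k^{2} + k\right) + 64 = \left(k + k^{2}\right) + 64 = 64 + k + k^{2}$)
$- r{\left(p{\left(2 \right)} \right)} = - (64 + 5 \cdot 2 + \left(5 \cdot 2\right)^{2}) = - (64 + 10 + 10^{2}) = - (64 + 10 + 100) = \left(-1\right) 174 = -174$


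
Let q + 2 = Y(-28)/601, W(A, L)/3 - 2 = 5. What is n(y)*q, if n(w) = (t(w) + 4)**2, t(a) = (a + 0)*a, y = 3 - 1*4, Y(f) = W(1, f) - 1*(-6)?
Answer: -29375/601 ≈ -48.877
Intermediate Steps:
W(A, L) = 21 (W(A, L) = 6 + 3*5 = 6 + 15 = 21)
Y(f) = 27 (Y(f) = 21 - 1*(-6) = 21 + 6 = 27)
y = -1 (y = 3 - 4 = -1)
t(a) = a**2 (t(a) = a*a = a**2)
n(w) = (4 + w**2)**2 (n(w) = (w**2 + 4)**2 = (4 + w**2)**2)
q = -1175/601 (q = -2 + 27/601 = -1175/601 ≈ -1.9551)
n(y)*q = (4 + (-1)**2)**2*(-1175/601) = (4 + 1)**2*(-1175/601) = 5**2*(-1175/601) = 25*(-1175/601) = -29375/601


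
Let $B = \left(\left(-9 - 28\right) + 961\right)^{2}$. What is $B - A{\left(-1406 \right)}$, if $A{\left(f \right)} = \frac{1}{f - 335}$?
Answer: $\frac{1486424017}{1741} \approx 8.5378 \cdot 10^{5}$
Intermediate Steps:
$A{\left(f \right)} = \frac{1}{-335 + f}$
$B = 853776$ ($B = \left(\left(-9 - 28\right) + 961\right)^{2} = \left(-37 + 961\right)^{2} = 924^{2} = 853776$)
$B - A{\left(-1406 \right)} = 853776 - \frac{1}{-335 - 1406} = 853776 - \frac{1}{-1741} = 853776 - - \frac{1}{1741} = 853776 + \frac{1}{1741} = \frac{1486424017}{1741}$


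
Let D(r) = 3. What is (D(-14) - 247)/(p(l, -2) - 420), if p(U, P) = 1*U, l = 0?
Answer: 61/105 ≈ 0.58095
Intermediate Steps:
p(U, P) = U
(D(-14) - 247)/(p(l, -2) - 420) = (3 - 247)/(0 - 420) = -244/(-420) = -244*(-1/420) = 61/105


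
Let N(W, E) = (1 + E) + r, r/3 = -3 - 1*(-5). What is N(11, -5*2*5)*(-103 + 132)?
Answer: -1247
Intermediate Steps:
r = 6 (r = 3*(-3 - 1*(-5)) = 3*(-3 + 5) = 3*2 = 6)
N(W, E) = 7 + E (N(W, E) = (1 + E) + 6 = 7 + E)
N(11, -5*2*5)*(-103 + 132) = (7 - 5*2*5)*(-103 + 132) = (7 - 10*5)*29 = (7 - 50)*29 = -43*29 = -1247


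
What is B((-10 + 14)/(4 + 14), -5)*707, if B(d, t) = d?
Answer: 1414/9 ≈ 157.11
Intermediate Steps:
B((-10 + 14)/(4 + 14), -5)*707 = ((-10 + 14)/(4 + 14))*707 = (4/18)*707 = (4*(1/18))*707 = (2/9)*707 = 1414/9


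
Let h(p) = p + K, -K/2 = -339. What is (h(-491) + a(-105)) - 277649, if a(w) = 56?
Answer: -277406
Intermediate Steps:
K = 678 (K = -2*(-339) = 678)
h(p) = 678 + p (h(p) = p + 678 = 678 + p)
(h(-491) + a(-105)) - 277649 = ((678 - 491) + 56) - 277649 = (187 + 56) - 277649 = 243 - 277649 = -277406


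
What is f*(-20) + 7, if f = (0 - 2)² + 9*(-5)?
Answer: 827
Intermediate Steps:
f = -41 (f = (-2)² - 45 = 4 - 45 = -41)
f*(-20) + 7 = -41*(-20) + 7 = 820 + 7 = 827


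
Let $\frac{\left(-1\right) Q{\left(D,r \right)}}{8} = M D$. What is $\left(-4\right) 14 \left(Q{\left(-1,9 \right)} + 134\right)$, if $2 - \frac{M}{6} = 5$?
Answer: $560$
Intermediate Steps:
$M = -18$ ($M = 12 - 30 = -18$)
$Q{\left(D,r \right)} = 144 D$ ($Q{\left(D,r \right)} = - 8 \left(- 18 D\right) = 144 D$)
$\left(-4\right) 14 \left(Q{\left(-1,9 \right)} + 134\right) = \left(-4\right) 14 \left(144 \left(-1\right) + 134\right) = - 56 \left(-144 + 134\right) = \left(-56\right) \left(-10\right) = 560$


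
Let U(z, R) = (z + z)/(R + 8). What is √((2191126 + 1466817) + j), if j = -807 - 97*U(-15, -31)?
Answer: √1934558014/23 ≈ 1912.3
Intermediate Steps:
U(z, R) = 2*z/(8 + R) (U(z, R) = (2*z)/(8 + R) = 2*z/(8 + R))
j = -21471/23 (j = -807 - 194*(-15)/(8 - 31) = -807 - 194*(-15)/(-23) = -807 - 194*(-15)*(-1)/23 = -807 - 97*30/23 = -807 - 2910/23 = -21471/23 ≈ -933.52)
√((2191126 + 1466817) + j) = √((2191126 + 1466817) - 21471/23) = √(3657943 - 21471/23) = √(84111218/23) = √1934558014/23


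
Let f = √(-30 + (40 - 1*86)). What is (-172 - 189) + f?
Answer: -361 + 2*I*√19 ≈ -361.0 + 8.7178*I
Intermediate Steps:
f = 2*I*√19 (f = √(-30 + (40 - 86)) = √(-30 - 46) = √(-76) = 2*I*√19 ≈ 8.7178*I)
(-172 - 189) + f = (-172 - 189) + 2*I*√19 = -361 + 2*I*√19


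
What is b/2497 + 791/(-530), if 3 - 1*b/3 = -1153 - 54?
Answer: -4657/120310 ≈ -0.038708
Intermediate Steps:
b = 3630 (b = 9 - 3*(-1153 - 54) = 9 - 3*(-1207) = 9 + 3621 = 3630)
b/2497 + 791/(-530) = 3630/2497 + 791/(-530) = 3630*(1/2497) + 791*(-1/530) = 330/227 - 791/530 = -4657/120310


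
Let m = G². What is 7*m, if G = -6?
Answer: 252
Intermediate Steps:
m = 36 (m = (-6)² = 36)
7*m = 7*36 = 252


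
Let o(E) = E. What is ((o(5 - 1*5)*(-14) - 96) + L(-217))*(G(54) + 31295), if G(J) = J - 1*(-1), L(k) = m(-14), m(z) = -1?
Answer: -3040950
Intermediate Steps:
L(k) = -1
G(J) = 1 + J (G(J) = J + 1 = 1 + J)
((o(5 - 1*5)*(-14) - 96) + L(-217))*(G(54) + 31295) = (((5 - 1*5)*(-14) - 96) - 1)*((1 + 54) + 31295) = (((5 - 5)*(-14) - 96) - 1)*(55 + 31295) = ((0*(-14) - 96) - 1)*31350 = ((0 - 96) - 1)*31350 = (-96 - 1)*31350 = -97*31350 = -3040950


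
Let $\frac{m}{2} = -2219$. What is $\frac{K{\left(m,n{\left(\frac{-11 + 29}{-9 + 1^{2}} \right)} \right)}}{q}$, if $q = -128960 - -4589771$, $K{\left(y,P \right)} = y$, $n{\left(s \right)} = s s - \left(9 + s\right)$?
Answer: $- \frac{4438}{4460811} \approx -0.00099489$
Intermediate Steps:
$n{\left(s \right)} = -9 + s^{2} - s$ ($n{\left(s \right)} = s^{2} - \left(9 + s\right) = -9 + s^{2} - s$)
$m = -4438$ ($m = 2 \left(-2219\right) = -4438$)
$q = 4460811$ ($q = -128960 + 4589771 = 4460811$)
$\frac{K{\left(m,n{\left(\frac{-11 + 29}{-9 + 1^{2}} \right)} \right)}}{q} = - \frac{4438}{4460811}$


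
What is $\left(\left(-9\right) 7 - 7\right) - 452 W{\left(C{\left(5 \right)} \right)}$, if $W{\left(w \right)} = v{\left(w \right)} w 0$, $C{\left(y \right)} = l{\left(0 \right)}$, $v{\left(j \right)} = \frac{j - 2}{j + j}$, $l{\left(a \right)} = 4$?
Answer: $-70$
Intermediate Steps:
$v{\left(j \right)} = \frac{-2 + j}{2 j}$
$C{\left(y \right)} = 4$
$W{\left(w \right)} = 0$ ($W{\left(w \right)} = \frac{-2 + w}{2 w} w 0 = \left(-1 + \frac{w}{2}\right) 0 = 0$)
$\left(\left(-9\right) 7 - 7\right) - 452 W{\left(C{\left(5 \right)} \right)} = \left(\left(-9\right) 7 - 7\right) - 0 = \left(-63 - 7\right) + 0 = -70 + 0 = -70$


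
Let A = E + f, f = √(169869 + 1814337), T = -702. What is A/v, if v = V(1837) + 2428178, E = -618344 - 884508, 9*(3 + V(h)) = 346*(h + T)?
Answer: -13525668/22246285 + 63*√40494/22246285 ≈ -0.60743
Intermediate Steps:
V(h) = -26991 + 346*h/9 (V(h) = -3 + (346*(h - 702))/9 = -3 + (346*(-702 + h))/9 = -3 + (-242892 + 346*h)/9 = -3 + (-26988 + 346*h/9) = -26991 + 346*h/9)
E = -1502852
f = 7*√40494 (f = √1984206 = 7*√40494 ≈ 1408.6)
A = -1502852 + 7*√40494 ≈ -1.5014e+6
v = 22246285/9 (v = (-26991 + (346/9)*1837) + 2428178 = (-26991 + 635602/9) + 2428178 = 392683/9 + 2428178 = 22246285/9 ≈ 2.4718e+6)
A/v = (-1502852 + 7*√40494)/(22246285/9) = (-1502852 + 7*√40494)*(9/22246285) = -13525668/22246285 + 63*√40494/22246285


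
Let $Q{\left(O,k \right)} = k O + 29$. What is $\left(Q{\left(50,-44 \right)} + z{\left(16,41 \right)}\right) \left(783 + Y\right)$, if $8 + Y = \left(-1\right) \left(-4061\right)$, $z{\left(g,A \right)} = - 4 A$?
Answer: $-11292060$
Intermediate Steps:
$Y = 4053$ ($Y = -8 - -4061 = -8 + 4061 = 4053$)
$Q{\left(O,k \right)} = 29 + O k$ ($Q{\left(O,k \right)} = O k + 29 = 29 + O k$)
$\left(Q{\left(50,-44 \right)} + z{\left(16,41 \right)}\right) \left(783 + Y\right) = \left(\left(29 + 50 \left(-44\right)\right) - 164\right) \left(783 + 4053\right) = \left(\left(29 - 2200\right) - 164\right) 4836 = \left(-2171 - 164\right) 4836 = \left(-2335\right) 4836 = -11292060$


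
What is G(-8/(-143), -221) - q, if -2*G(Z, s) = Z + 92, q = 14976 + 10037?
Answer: -3583441/143 ≈ -25059.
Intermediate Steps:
q = 25013
G(Z, s) = -46 - Z/2 (G(Z, s) = -(Z + 92)/2 = -(92 + Z)/2 = -46 - Z/2)
G(-8/(-143), -221) - q = (-46 - (-4)/(-143)) - 1*25013 = (-46 - (-4)*(-1)/143) - 25013 = (-46 - ½*8/143) - 25013 = (-46 - 4/143) - 25013 = -6582/143 - 25013 = -3583441/143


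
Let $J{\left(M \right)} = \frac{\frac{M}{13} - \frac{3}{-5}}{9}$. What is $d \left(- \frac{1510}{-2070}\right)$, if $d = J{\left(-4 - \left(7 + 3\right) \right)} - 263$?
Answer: $- \frac{23236786}{121095} \approx -191.89$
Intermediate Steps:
$J{\left(M \right)} = \frac{1}{15} + \frac{M}{117}$ ($J{\left(M \right)} = \left(M \frac{1}{13} - - \frac{3}{5}\right) \frac{1}{9} = \left(\frac{M}{13} + \frac{3}{5}\right) \frac{1}{9} = \left(\frac{3}{5} + \frac{M}{13}\right) \frac{1}{9} = \frac{1}{15} + \frac{M}{117}$)
$d = - \frac{153886}{585}$ ($d = \left(\frac{1}{15} + \frac{-4 - \left(7 + 3\right)}{117}\right) - 263 = \left(\frac{1}{15} + \frac{-4 - 10}{117}\right) - 263 = \left(\frac{1}{15} + \frac{1}{117} \left(-14\right)\right) - 263 = \left(\frac{1}{15} - \frac{14}{117}\right) - 263 = - \frac{31}{585} - 263 = - \frac{153886}{585} \approx -263.05$)
$d \left(- \frac{1510}{-2070}\right) = - \frac{153886 \left(- \frac{1510}{-2070}\right)}{585} = - \frac{153886 \left(\left(-1510\right) \left(- \frac{1}{2070}\right)\right)}{585} = \left(- \frac{153886}{585}\right) \frac{151}{207} = - \frac{23236786}{121095}$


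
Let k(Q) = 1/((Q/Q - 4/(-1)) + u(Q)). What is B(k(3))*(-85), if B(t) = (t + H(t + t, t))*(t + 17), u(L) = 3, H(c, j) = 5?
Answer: -477445/64 ≈ -7460.1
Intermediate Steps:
k(Q) = ⅛ (k(Q) = 1/((Q/Q - 4/(-1)) + 3) = 1/((1 - 4*(-1)) + 3) = 1/((1 + 4) + 3) = 1/(5 + 3) = 1/8 = ⅛)
B(t) = (5 + t)*(17 + t) (B(t) = (t + 5)*(t + 17) = (5 + t)*(17 + t))
B(k(3))*(-85) = (85 + (⅛)² + 22*(⅛))*(-85) = (85 + 1/64 + 11/4)*(-85) = (5617/64)*(-85) = -477445/64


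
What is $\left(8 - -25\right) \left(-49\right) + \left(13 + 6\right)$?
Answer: $-1598$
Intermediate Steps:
$\left(8 - -25\right) \left(-49\right) + \left(13 + 6\right) = \left(8 + 25\right) \left(-49\right) + 19 = 33 \left(-49\right) + 19 = -1617 + 19 = -1598$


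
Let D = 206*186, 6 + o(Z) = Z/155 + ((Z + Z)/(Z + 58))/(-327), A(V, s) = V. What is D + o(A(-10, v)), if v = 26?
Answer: 4660173947/121644 ≈ 38310.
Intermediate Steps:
o(Z) = -6 + Z/155 - 2*Z/(327*(58 + Z)) (o(Z) = -6 + (Z/155 + ((Z + Z)/(Z + 58))/(-327)) = -6 + (Z*(1/155) + ((2*Z)/(58 + Z))*(-1/327)) = -6 + (Z/155 + (2*Z/(58 + Z))*(-1/327)) = -6 + (Z/155 - 2*Z/(327*(58 + Z))) = -6 + Z/155 - 2*Z/(327*(58 + Z)))
D = 38316
D + o(A(-10, v)) = 38316 + (-17638380 - 285454*(-10) + 327*(-10)²)/(50685*(58 - 10)) = 38316 + (1/50685)*(-17638380 + 2854540 + 327*100)/48 = 38316 + (1/50685)*(1/48)*(-17638380 + 2854540 + 32700) = 38316 + (1/50685)*(1/48)*(-14751140) = 38316 - 737557/121644 = 4660173947/121644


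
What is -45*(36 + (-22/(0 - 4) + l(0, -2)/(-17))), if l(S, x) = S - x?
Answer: -63315/34 ≈ -1862.2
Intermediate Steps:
-45*(36 + (-22/(0 - 4) + l(0, -2)/(-17))) = -45*(36 + (-22/(0 - 4) + (0 - 1*(-2))/(-17))) = -45*(36 + (-22/(-4) + (0 + 2)*(-1/17))) = -45*(36 + (-22*(-¼) + 2*(-1/17))) = -45*(36 + (11/2 - 2/17)) = -45*(36 + 183/34) = -45*1407/34 = -63315/34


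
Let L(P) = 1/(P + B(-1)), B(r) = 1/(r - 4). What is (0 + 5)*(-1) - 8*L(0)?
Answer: 35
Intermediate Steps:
B(r) = 1/(-4 + r)
L(P) = 1/(-⅕ + P) (L(P) = 1/(P + 1/(-4 - 1)) = 1/(P + 1/(-5)) = 1/(P - ⅕) = 1/(-⅕ + P))
(0 + 5)*(-1) - 8*L(0) = (0 + 5)*(-1) - 40/(-1 + 5*0) = 5*(-1) - 40/(-1 + 0) = -5 - 40/(-1) = -5 - 40*(-1) = -5 - 8*(-5) = -5 + 40 = 35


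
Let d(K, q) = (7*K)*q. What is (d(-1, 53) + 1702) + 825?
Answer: 2156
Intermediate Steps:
d(K, q) = 7*K*q
(d(-1, 53) + 1702) + 825 = (7*(-1)*53 + 1702) + 825 = (-371 + 1702) + 825 = 1331 + 825 = 2156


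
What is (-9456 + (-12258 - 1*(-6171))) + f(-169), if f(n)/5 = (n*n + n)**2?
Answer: 4030512777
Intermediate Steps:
f(n) = 5*(n + n**2)**2 (f(n) = 5*(n*n + n)**2 = 5*(n**2 + n)**2 = 5*(n + n**2)**2)
(-9456 + (-12258 - 1*(-6171))) + f(-169) = (-9456 + (-12258 - 1*(-6171))) + 5*(-169)**2*(1 - 169)**2 = (-9456 + (-12258 + 6171)) + 5*28561*(-168)**2 = (-9456 - 6087) + 5*28561*28224 = -15543 + 4030528320 = 4030512777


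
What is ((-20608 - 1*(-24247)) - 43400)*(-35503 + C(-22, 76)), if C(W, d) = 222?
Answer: 1402807841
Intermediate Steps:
((-20608 - 1*(-24247)) - 43400)*(-35503 + C(-22, 76)) = ((-20608 - 1*(-24247)) - 43400)*(-35503 + 222) = ((-20608 + 24247) - 43400)*(-35281) = (3639 - 43400)*(-35281) = -39761*(-35281) = 1402807841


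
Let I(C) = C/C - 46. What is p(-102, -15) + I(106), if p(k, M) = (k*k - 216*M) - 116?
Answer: 13483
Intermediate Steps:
p(k, M) = -116 + k² - 216*M (p(k, M) = (k² - 216*M) - 116 = -116 + k² - 216*M)
I(C) = -45 (I(C) = 1 - 46 = -45)
p(-102, -15) + I(106) = (-116 + (-102)² - 216*(-15)) - 45 = (-116 + 10404 + 3240) - 45 = 13528 - 45 = 13483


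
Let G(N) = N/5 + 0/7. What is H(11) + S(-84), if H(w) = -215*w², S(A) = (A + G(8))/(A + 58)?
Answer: -1690769/65 ≈ -26012.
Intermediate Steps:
G(N) = N/5 (G(N) = N*(⅕) + 0*(⅐) = N/5 + 0 = N/5)
S(A) = (8/5 + A)/(58 + A) (S(A) = (A + (⅕)*8)/(A + 58) = (A + 8/5)/(58 + A) = (8/5 + A)/(58 + A))
H(11) + S(-84) = -215*11² + (8/5 - 84)/(58 - 84) = -215*121 - 412/5/(-26) = -26015 - 1/26*(-412/5) = -26015 + 206/65 = -1690769/65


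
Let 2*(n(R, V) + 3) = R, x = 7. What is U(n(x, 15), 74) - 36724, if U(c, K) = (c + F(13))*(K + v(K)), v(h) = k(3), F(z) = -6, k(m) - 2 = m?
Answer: -74317/2 ≈ -37159.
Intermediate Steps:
k(m) = 2 + m
n(R, V) = -3 + R/2
v(h) = 5 (v(h) = 2 + 3 = 5)
U(c, K) = (-6 + c)*(5 + K) (U(c, K) = (c - 6)*(K + 5) = (-6 + c)*(5 + K))
U(n(x, 15), 74) - 36724 = (-30 - 6*74 + 5*(-3 + (1/2)*7) + 74*(-3 + (1/2)*7)) - 36724 = (-30 - 444 + 5*(-3 + 7/2) + 74*(-3 + 7/2)) - 36724 = (-30 - 444 + 5*(1/2) + 74*(1/2)) - 36724 = (-30 - 444 + 5/2 + 37) - 36724 = -869/2 - 36724 = -74317/2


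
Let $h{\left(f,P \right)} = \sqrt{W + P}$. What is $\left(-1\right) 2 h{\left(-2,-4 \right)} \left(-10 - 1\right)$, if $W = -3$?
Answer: $22 i \sqrt{7} \approx 58.207 i$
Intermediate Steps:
$h{\left(f,P \right)} = \sqrt{-3 + P}$
$\left(-1\right) 2 h{\left(-2,-4 \right)} \left(-10 - 1\right) = \left(-1\right) 2 \sqrt{-3 - 4} \left(-10 - 1\right) = - 2 \sqrt{-7} \left(-11\right) = - 2 i \sqrt{7} \left(-11\right) = 22 i \sqrt{7}$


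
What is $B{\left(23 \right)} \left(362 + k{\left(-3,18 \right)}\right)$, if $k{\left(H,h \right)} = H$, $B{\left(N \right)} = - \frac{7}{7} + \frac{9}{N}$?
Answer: $- \frac{5026}{23} \approx -218.52$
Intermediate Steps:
$B{\left(N \right)} = -1 + \frac{9}{N}$ ($B{\left(N \right)} = \left(-7\right) \frac{1}{7} + \frac{9}{N} = -1 + \frac{9}{N}$)
$B{\left(23 \right)} \left(362 + k{\left(-3,18 \right)}\right) = \frac{9 - 23}{23} \left(362 - 3\right) = \frac{9 - 23}{23} \cdot 359 = \frac{1}{23} \left(-14\right) 359 = \left(- \frac{14}{23}\right) 359 = - \frac{5026}{23}$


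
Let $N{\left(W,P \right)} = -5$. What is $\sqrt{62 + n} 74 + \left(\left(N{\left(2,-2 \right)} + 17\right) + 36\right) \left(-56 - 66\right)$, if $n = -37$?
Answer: $-5486$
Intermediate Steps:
$\sqrt{62 + n} 74 + \left(\left(N{\left(2,-2 \right)} + 17\right) + 36\right) \left(-56 - 66\right) = \sqrt{62 - 37} \cdot 74 + \left(\left(-5 + 17\right) + 36\right) \left(-56 - 66\right) = \sqrt{25} \cdot 74 + \left(12 + 36\right) \left(-122\right) = 5 \cdot 74 + 48 \left(-122\right) = 370 - 5856 = -5486$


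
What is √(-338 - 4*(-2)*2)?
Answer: I*√322 ≈ 17.944*I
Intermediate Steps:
√(-338 - 4*(-2)*2) = √(-338 + 8*2) = √(-338 + 16) = √(-322) = I*√322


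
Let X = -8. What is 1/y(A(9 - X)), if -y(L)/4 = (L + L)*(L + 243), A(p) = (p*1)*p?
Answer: -1/1229984 ≈ -8.1302e-7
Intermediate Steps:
A(p) = p² (A(p) = p*p = p²)
y(L) = -8*L*(243 + L) (y(L) = -4*(L + L)*(L + 243) = -4*2*L*(243 + L) = -8*L*(243 + L))
1/y(A(9 - X)) = 1/(-8*(9 - 1*(-8))²*(243 + (9 - 1*(-8))²)) = 1/(-8*(9 + 8)²*(243 + (9 + 8)²)) = 1/(-8*17²*(243 + 17²)) = 1/(-8*289*(243 + 289)) = 1/(-8*289*532) = 1/(-1229984) = -1/1229984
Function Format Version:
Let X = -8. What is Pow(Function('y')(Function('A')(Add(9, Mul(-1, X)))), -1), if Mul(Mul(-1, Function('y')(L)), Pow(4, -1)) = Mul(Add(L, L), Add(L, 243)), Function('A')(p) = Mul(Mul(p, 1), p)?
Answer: Rational(-1, 1229984) ≈ -8.1302e-7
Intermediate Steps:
Function('A')(p) = Pow(p, 2) (Function('A')(p) = Mul(p, p) = Pow(p, 2))
Function('y')(L) = Mul(-8, L, Add(243, L)) (Function('y')(L) = Mul(-4, Mul(Add(L, L), Add(L, 243))) = Mul(-4, Mul(Mul(2, L), Add(243, L))) = Mul(-4, Mul(2, L, Add(243, L))) = Mul(-8, L, Add(243, L)))
Pow(Function('y')(Function('A')(Add(9, Mul(-1, X)))), -1) = Pow(Mul(-8, Pow(Add(9, Mul(-1, -8)), 2), Add(243, Pow(Add(9, Mul(-1, -8)), 2))), -1) = Pow(Mul(-8, Pow(Add(9, 8), 2), Add(243, Pow(Add(9, 8), 2))), -1) = Pow(Mul(-8, Pow(17, 2), Add(243, Pow(17, 2))), -1) = Pow(Mul(-8, 289, Add(243, 289)), -1) = Pow(Mul(-8, 289, 532), -1) = Pow(-1229984, -1) = Rational(-1, 1229984)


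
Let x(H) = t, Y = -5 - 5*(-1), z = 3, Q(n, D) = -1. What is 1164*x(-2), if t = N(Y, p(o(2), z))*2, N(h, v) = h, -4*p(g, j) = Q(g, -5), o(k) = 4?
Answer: 0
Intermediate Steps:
p(g, j) = ¼ (p(g, j) = -¼*(-1) = ¼)
Y = 0 (Y = -5 + 5 = 0)
t = 0 (t = 0*2 = 0)
x(H) = 0
1164*x(-2) = 1164*0 = 0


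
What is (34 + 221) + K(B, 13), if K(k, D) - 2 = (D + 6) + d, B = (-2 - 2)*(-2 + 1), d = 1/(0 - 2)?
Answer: 551/2 ≈ 275.50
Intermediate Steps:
d = -½ (d = 1/(-2) = -½ ≈ -0.50000)
B = 4 (B = -4*(-1) = 4)
K(k, D) = 15/2 + D (K(k, D) = 2 + ((D + 6) - ½) = 2 + ((6 + D) - ½) = 2 + (11/2 + D) = 15/2 + D)
(34 + 221) + K(B, 13) = (34 + 221) + (15/2 + 13) = 255 + 41/2 = 551/2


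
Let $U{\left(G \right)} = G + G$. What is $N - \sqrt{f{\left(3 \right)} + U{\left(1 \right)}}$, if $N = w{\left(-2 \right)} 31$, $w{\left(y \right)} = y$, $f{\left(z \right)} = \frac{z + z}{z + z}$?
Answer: $-62 - \sqrt{3} \approx -63.732$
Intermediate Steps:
$f{\left(z \right)} = 1$ ($f{\left(z \right)} = \frac{2 z}{2 z} = 2 z \frac{1}{2 z} = 1$)
$U{\left(G \right)} = 2 G$
$N = -62$ ($N = \left(-2\right) 31 = -62$)
$N - \sqrt{f{\left(3 \right)} + U{\left(1 \right)}} = -62 - \sqrt{1 + 2 \cdot 1} = -62 - \sqrt{1 + 2} = -62 - \sqrt{3}$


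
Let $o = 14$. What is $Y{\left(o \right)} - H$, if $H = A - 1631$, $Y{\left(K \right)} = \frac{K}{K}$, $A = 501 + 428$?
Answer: $703$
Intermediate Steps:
$A = 929$
$Y{\left(K \right)} = 1$
$H = -702$ ($H = 929 - 1631 = -702$)
$Y{\left(o \right)} - H = 1 - -702 = 1 + 702 = 703$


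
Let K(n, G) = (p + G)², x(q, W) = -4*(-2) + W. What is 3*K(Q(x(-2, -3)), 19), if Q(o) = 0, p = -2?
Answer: 867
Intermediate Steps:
x(q, W) = 8 + W
K(n, G) = (-2 + G)²
3*K(Q(x(-2, -3)), 19) = 3*(-2 + 19)² = 3*17² = 3*289 = 867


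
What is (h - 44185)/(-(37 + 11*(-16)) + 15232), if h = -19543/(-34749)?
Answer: -1535365022/534126879 ≈ -2.8745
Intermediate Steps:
h = 19543/34749 (h = -19543*(-1/34749) = 19543/34749 ≈ 0.56240)
(h - 44185)/(-(37 + 11*(-16)) + 15232) = (19543/34749 - 44185)/(-(37 + 11*(-16)) + 15232) = -1535365022/(34749*(-(37 - 176) + 15232)) = -1535365022/(34749*(-1*(-139) + 15232)) = -1535365022/(34749*(139 + 15232)) = -1535365022/34749/15371 = -1535365022/34749*1/15371 = -1535365022/534126879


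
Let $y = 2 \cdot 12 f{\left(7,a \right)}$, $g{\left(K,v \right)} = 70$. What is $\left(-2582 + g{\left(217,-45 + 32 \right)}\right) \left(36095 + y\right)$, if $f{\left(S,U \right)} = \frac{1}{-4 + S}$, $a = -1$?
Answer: $-90690736$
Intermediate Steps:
$y = 8$ ($y = \frac{2 \cdot 12}{-4 + 7} = \frac{24}{3} = 24 \cdot \frac{1}{3} = 8$)
$\left(-2582 + g{\left(217,-45 + 32 \right)}\right) \left(36095 + y\right) = \left(-2582 + 70\right) \left(36095 + 8\right) = \left(-2512\right) 36103 = -90690736$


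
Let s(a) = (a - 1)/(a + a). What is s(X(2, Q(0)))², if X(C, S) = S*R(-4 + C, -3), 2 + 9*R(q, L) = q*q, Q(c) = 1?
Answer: 49/16 ≈ 3.0625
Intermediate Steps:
R(q, L) = -2/9 + q²/9 (R(q, L) = -2/9 + (q*q)/9 = -2/9 + q²/9)
X(C, S) = S*(-2/9 + (-4 + C)²/9)
s(a) = (-1 + a)/(2*a) (s(a) = (-1 + a)/((2*a)) = (-1 + a)*(1/(2*a)) = (-1 + a)/(2*a))
s(X(2, Q(0)))² = ((-1 + (⅑)*1*(-2 + (-4 + 2)²))/(2*(((⅑)*1*(-2 + (-4 + 2)²)))))² = ((-1 + (⅑)*1*(-2 + (-2)²))/(2*(((⅑)*1*(-2 + (-2)²)))))² = ((-1 + (⅑)*1*(-2 + 4))/(2*(((⅑)*1*(-2 + 4)))))² = ((-1 + (⅑)*1*2)/(2*(((⅑)*1*2))))² = ((-1 + 2/9)/(2*(2/9)))² = ((½)*(9/2)*(-7/9))² = (-7/4)² = 49/16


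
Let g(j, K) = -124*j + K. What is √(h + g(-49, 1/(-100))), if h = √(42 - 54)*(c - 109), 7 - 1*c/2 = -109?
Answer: √(607599 + 24600*I*√3)/10 ≈ 77.996 + 2.7314*I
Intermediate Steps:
g(j, K) = K - 124*j
c = 232 (c = 14 - 2*(-109) = 14 + 218 = 232)
h = 246*I*√3 (h = √(42 - 54)*(232 - 109) = √(-12)*123 = (2*I*√3)*123 = 246*I*√3 ≈ 426.08*I)
√(h + g(-49, 1/(-100))) = √(246*I*√3 + (1/(-100) - 124*(-49))) = √(246*I*√3 + (-1/100 + 6076)) = √(246*I*√3 + 607599/100) = √(607599/100 + 246*I*√3)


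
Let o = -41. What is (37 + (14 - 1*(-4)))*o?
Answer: -2255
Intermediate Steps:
(37 + (14 - 1*(-4)))*o = (37 + (14 - 1*(-4)))*(-41) = (37 + (14 + 4))*(-41) = (37 + 18)*(-41) = 55*(-41) = -2255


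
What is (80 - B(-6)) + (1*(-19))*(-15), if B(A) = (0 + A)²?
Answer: 329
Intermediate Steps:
B(A) = A²
(80 - B(-6)) + (1*(-19))*(-15) = (80 - 1*(-6)²) + (1*(-19))*(-15) = (80 - 1*36) - 19*(-15) = (80 - 36) + 285 = 44 + 285 = 329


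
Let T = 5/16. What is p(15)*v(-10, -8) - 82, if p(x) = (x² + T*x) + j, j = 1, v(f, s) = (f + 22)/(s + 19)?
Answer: 7465/44 ≈ 169.66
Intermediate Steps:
v(f, s) = (22 + f)/(19 + s)
T = 5/16 (T = 5*(1/16) = 5/16 ≈ 0.31250)
p(x) = 1 + x² + 5*x/16 (p(x) = (x² + 5*x/16) + 1 = 1 + x² + 5*x/16)
p(15)*v(-10, -8) - 82 = (1 + 15² + (5/16)*15)*((22 - 10)/(19 - 8)) - 82 = (1 + 225 + 75/16)*(12/11) - 82 = 3691*((1/11)*12)/16 - 82 = (3691/16)*(12/11) - 82 = 11073/44 - 82 = 7465/44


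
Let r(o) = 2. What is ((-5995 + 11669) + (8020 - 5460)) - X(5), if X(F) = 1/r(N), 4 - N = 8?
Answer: 16467/2 ≈ 8233.5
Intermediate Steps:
N = -4 (N = 4 - 1*8 = 4 - 8 = -4)
X(F) = ½ (X(F) = 1/2 = ½)
((-5995 + 11669) + (8020 - 5460)) - X(5) = ((-5995 + 11669) + (8020 - 5460)) - 1*½ = (5674 + 2560) - ½ = 8234 - ½ = 16467/2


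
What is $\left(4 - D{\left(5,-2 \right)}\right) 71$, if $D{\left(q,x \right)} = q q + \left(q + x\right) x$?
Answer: $-1065$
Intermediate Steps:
$D{\left(q,x \right)} = q^{2} + x \left(q + x\right)$
$\left(4 - D{\left(5,-2 \right)}\right) 71 = \left(4 - \left(5^{2} + \left(-2\right)^{2} + 5 \left(-2\right)\right)\right) 71 = \left(4 - \left(25 + 4 - 10\right)\right) 71 = \left(4 - 19\right) 71 = \left(-15\right) 71 = -1065$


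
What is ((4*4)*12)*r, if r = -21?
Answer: -4032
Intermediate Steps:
((4*4)*12)*r = ((4*4)*12)*(-21) = (16*12)*(-21) = 192*(-21) = -4032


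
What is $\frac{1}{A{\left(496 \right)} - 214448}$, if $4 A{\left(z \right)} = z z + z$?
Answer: $- \frac{1}{152820} \approx -6.5436 \cdot 10^{-6}$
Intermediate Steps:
$A{\left(z \right)} = \frac{z}{4} + \frac{z^{2}}{4}$ ($A{\left(z \right)} = \frac{z z + z}{4} = \frac{z^{2} + z}{4} = \frac{z + z^{2}}{4} = \frac{z}{4} + \frac{z^{2}}{4}$)
$\frac{1}{A{\left(496 \right)} - 214448} = \frac{1}{\frac{1}{4} \cdot 496 \left(1 + 496\right) - 214448} = \frac{1}{\frac{1}{4} \cdot 496 \cdot 497 - 214448} = \frac{1}{61628 - 214448} = \frac{1}{-152820} = - \frac{1}{152820}$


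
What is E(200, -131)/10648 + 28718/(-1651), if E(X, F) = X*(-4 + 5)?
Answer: -38182383/2197481 ≈ -17.376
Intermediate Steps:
E(X, F) = X (E(X, F) = X*1 = X)
E(200, -131)/10648 + 28718/(-1651) = 200/10648 + 28718/(-1651) = 200*(1/10648) + 28718*(-1/1651) = 25/1331 - 28718/1651 = -38182383/2197481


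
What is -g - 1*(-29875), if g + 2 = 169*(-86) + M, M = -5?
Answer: 44416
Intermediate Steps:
g = -14541 (g = -2 + (169*(-86) - 5) = -2 + (-14534 - 5) = -2 - 14539 = -14541)
-g - 1*(-29875) = -1*(-14541) - 1*(-29875) = 14541 + 29875 = 44416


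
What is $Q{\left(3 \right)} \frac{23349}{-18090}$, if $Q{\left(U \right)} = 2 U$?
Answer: $- \frac{7783}{1005} \approx -7.7443$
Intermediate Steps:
$Q{\left(3 \right)} \frac{23349}{-18090} = 2 \cdot 3 \frac{23349}{-18090} = 6 \cdot 23349 \left(- \frac{1}{18090}\right) = 6 \left(- \frac{7783}{6030}\right) = - \frac{7783}{1005}$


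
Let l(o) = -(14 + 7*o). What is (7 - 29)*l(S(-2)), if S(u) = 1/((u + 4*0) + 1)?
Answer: 154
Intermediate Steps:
S(u) = 1/(1 + u) (S(u) = 1/((u + 0) + 1) = 1/(u + 1) = 1/(1 + u))
l(o) = -14 - 7*o (l(o) = -(14 + 7*o) = -7*(2 + o) = -14 - 7*o)
(7 - 29)*l(S(-2)) = (7 - 29)*(-14 - 7/(1 - 2)) = -22*(-14 - 7/(-1)) = -22*(-14 - 7*(-1)) = -22*(-14 + 7) = -22*(-7) = 154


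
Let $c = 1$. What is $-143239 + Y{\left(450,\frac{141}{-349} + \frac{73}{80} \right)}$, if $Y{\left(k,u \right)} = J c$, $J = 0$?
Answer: $-143239$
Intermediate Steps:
$Y{\left(k,u \right)} = 0$ ($Y{\left(k,u \right)} = 0 \cdot 1 = 0$)
$-143239 + Y{\left(450,\frac{141}{-349} + \frac{73}{80} \right)} = -143239 + 0 = -143239$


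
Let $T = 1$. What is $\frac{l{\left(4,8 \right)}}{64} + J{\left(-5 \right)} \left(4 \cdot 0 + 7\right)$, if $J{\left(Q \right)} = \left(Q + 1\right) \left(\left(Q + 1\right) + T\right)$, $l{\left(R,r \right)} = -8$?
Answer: $\frac{671}{8} \approx 83.875$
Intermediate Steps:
$J{\left(Q \right)} = \left(1 + Q\right) \left(2 + Q\right)$ ($J{\left(Q \right)} = \left(Q + 1\right) \left(\left(Q + 1\right) + 1\right) = \left(1 + Q\right) \left(\left(1 + Q\right) + 1\right) = \left(1 + Q\right) \left(2 + Q\right)$)
$\frac{l{\left(4,8 \right)}}{64} + J{\left(-5 \right)} \left(4 \cdot 0 + 7\right) = - \frac{8}{64} + \left(2 + \left(-5\right)^{2} + 3 \left(-5\right)\right) \left(4 \cdot 0 + 7\right) = \left(-8\right) \frac{1}{64} + \left(2 + 25 - 15\right) \left(0 + 7\right) = - \frac{1}{8} + 12 \cdot 7 = - \frac{1}{8} + 84 = \frac{671}{8}$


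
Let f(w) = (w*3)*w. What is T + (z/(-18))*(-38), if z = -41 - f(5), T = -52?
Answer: -2672/9 ≈ -296.89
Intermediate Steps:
f(w) = 3*w² (f(w) = (3*w)*w = 3*w²)
z = -116 (z = -41 - 3*5² = -41 - 3*25 = -41 - 1*75 = -41 - 75 = -116)
T + (z/(-18))*(-38) = -52 - 116/(-18)*(-38) = -52 - 116*(-1/18)*(-38) = -52 + (58/9)*(-38) = -52 - 2204/9 = -2672/9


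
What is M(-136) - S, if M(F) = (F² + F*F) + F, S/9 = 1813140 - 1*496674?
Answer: -11811338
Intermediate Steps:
S = 11848194 (S = 9*(1813140 - 1*496674) = 9*(1813140 - 496674) = 9*1316466 = 11848194)
M(F) = F + 2*F² (M(F) = (F² + F²) + F = 2*F² + F = F + 2*F²)
M(-136) - S = -136*(1 + 2*(-136)) - 1*11848194 = -136*(1 - 272) - 11848194 = -136*(-271) - 11848194 = 36856 - 11848194 = -11811338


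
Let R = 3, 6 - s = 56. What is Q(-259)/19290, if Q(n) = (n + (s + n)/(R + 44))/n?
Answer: 6241/117408585 ≈ 5.3156e-5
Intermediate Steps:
s = -50 (s = 6 - 1*56 = 6 - 56 = -50)
Q(n) = (-50/47 + 48*n/47)/n (Q(n) = (n + (-50 + n)/(3 + 44))/n = (n + (-50 + n)/47)/n = (n + (-50 + n)*(1/47))/n = (n + (-50/47 + n/47))/n = (-50/47 + 48*n/47)/n)
Q(-259)/19290 = ((2/47)*(-25 + 24*(-259))/(-259))/19290 = ((2/47)*(-1/259)*(-25 - 6216))*(1/19290) = ((2/47)*(-1/259)*(-6241))*(1/19290) = (12482/12173)*(1/19290) = 6241/117408585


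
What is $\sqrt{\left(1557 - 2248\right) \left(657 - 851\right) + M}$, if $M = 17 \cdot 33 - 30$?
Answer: $\sqrt{134585} \approx 366.86$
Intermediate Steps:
$M = 531$ ($M = 561 - 30 = 531$)
$\sqrt{\left(1557 - 2248\right) \left(657 - 851\right) + M} = \sqrt{\left(1557 - 2248\right) \left(657 - 851\right) + 531} = \sqrt{\left(-691\right) \left(-194\right) + 531} = \sqrt{134054 + 531} = \sqrt{134585}$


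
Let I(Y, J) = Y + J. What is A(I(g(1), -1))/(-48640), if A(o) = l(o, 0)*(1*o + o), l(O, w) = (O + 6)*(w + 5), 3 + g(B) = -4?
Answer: -1/304 ≈ -0.0032895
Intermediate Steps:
g(B) = -7 (g(B) = -3 - 4 = -7)
l(O, w) = (5 + w)*(6 + O) (l(O, w) = (6 + O)*(5 + w) = (5 + w)*(6 + O))
I(Y, J) = J + Y
A(o) = 2*o*(30 + 5*o) (A(o) = (30 + 5*o + 6*0 + o*0)*(1*o + o) = (30 + 5*o + 0 + 0)*(o + o) = (30 + 5*o)*(2*o) = 2*o*(30 + 5*o))
A(I(g(1), -1))/(-48640) = (10*(-1 - 7)*(6 + (-1 - 7)))/(-48640) = (10*(-8)*(6 - 8))*(-1/48640) = (10*(-8)*(-2))*(-1/48640) = 160*(-1/48640) = -1/304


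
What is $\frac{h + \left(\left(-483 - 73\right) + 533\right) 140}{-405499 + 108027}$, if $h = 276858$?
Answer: $- \frac{136819}{148736} \approx -0.91988$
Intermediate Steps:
$\frac{h + \left(\left(-483 - 73\right) + 533\right) 140}{-405499 + 108027} = \frac{276858 + \left(\left(-483 - 73\right) + 533\right) 140}{-405499 + 108027} = \frac{276858 + \left(-556 + 533\right) 140}{-297472} = \left(276858 - 3220\right) \left(- \frac{1}{297472}\right) = 273638 \left(- \frac{1}{297472}\right) = - \frac{136819}{148736}$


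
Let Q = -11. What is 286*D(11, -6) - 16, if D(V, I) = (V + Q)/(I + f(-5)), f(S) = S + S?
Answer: -16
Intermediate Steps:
f(S) = 2*S
D(V, I) = (-11 + V)/(-10 + I) (D(V, I) = (V - 11)/(I + 2*(-5)) = (-11 + V)/(I - 10) = (-11 + V)/(-10 + I))
286*D(11, -6) - 16 = 286*((-11 + 11)/(-10 - 6)) - 16 = 286*(0/(-16)) - 16 = 286*(-1/16*0) - 16 = 286*0 - 16 = 0 - 16 = -16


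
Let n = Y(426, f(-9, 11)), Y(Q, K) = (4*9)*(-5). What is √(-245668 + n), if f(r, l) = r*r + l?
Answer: 2*I*√61462 ≈ 495.83*I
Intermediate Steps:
f(r, l) = l + r² (f(r, l) = r² + l = l + r²)
Y(Q, K) = -180 (Y(Q, K) = 36*(-5) = -180)
n = -180
√(-245668 + n) = √(-245668 - 180) = √(-245848) = 2*I*√61462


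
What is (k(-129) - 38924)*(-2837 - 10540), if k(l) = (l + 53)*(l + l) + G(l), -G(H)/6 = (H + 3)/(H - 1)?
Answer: 1292339622/5 ≈ 2.5847e+8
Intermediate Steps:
G(H) = -6*(3 + H)/(-1 + H) (G(H) = -6*(H + 3)/(H - 1) = -6*(3 + H)/(-1 + H))
k(l) = 2*l*(53 + l) + 6*(-3 - l)/(-1 + l) (k(l) = (l + 53)*(l + l) + 6*(-3 - l)/(-1 + l) = (53 + l)*(2*l) + 6*(-3 - l)/(-1 + l) = 2*l*(53 + l) + 6*(-3 - l)/(-1 + l))
(k(-129) - 38924)*(-2837 - 10540) = (2*(-9 - 3*(-129) - 129*(-1 - 129)*(53 - 129))/(-1 - 129) - 38924)*(-2837 - 10540) = (2*(-9 + 387 - 129*(-130)*(-76))/(-130) - 38924)*(-13377) = (2*(-1/130)*(-9 + 387 - 1274520) - 38924)*(-13377) = (2*(-1/130)*(-1274142) - 38924)*(-13377) = (1274142/65 - 38924)*(-13377) = -1255918/65*(-13377) = 1292339622/5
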